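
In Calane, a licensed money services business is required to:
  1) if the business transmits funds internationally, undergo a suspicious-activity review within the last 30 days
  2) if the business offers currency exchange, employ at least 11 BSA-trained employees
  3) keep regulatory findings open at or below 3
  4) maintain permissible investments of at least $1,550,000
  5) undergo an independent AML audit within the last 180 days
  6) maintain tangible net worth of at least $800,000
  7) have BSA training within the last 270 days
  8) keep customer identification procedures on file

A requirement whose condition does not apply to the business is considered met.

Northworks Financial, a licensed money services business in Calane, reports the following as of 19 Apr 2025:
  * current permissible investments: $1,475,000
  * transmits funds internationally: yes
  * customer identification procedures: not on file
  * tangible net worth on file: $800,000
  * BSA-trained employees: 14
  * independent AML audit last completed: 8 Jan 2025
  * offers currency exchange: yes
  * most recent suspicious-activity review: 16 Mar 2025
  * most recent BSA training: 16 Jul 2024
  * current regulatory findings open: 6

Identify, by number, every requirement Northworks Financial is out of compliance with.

1. condition 'transmits funds internationally' holds; suspicious-activity review 34 days ago vs limit 30 → not met
2. condition 'offers currency exchange' holds; BSA-trained employees 14 ≥ 11 → met
3. regulatory findings open 6 > 3 → not met
4. permissible investments $1,475,000 < $1,550,000 → not met
5. independent AML audit 101 days ago vs limit 180 → met
6. tangible net worth $800,000 ≥ $800,000 → met
7. BSA training 277 days ago vs limit 270 → not met
8. customer identification procedures absent → not met
Not met: 1, 3, 4, 7, 8

1, 3, 4, 7, 8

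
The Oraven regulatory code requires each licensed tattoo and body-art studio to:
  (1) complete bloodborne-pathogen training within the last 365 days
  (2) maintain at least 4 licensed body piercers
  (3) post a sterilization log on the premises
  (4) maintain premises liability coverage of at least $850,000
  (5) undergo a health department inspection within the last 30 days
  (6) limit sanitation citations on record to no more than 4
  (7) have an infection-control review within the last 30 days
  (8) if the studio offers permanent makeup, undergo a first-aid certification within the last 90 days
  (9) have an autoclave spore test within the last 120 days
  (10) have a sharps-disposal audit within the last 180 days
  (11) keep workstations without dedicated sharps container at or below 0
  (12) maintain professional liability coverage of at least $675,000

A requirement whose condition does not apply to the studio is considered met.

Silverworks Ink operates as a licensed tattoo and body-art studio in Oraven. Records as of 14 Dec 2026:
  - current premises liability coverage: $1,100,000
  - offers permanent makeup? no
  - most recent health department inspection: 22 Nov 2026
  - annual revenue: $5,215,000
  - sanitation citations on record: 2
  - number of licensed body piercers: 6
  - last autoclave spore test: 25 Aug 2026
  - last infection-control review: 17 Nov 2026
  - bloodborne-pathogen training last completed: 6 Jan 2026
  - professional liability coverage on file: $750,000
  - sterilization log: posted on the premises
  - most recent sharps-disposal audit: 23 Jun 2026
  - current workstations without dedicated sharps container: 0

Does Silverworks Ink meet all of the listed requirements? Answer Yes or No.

Yes

1. bloodborne-pathogen training 342 days ago vs limit 365 → met
2. licensed body piercers 6 ≥ 4 → met
3. sterilization log present → met
4. premises liability coverage $1,100,000 ≥ $850,000 → met
5. health department inspection 22 days ago vs limit 30 → met
6. sanitation citations on record 2 ≤ 4 → met
7. infection-control review 27 days ago vs limit 30 → met
8. condition 'offers permanent makeup' does not hold → requirement n/a → met
9. autoclave spore test 111 days ago vs limit 120 → met
10. sharps-disposal audit 174 days ago vs limit 180 → met
11. workstations without dedicated sharps container 0 ≤ 0 → met
12. professional liability coverage $750,000 ≥ $675,000 → met
All met.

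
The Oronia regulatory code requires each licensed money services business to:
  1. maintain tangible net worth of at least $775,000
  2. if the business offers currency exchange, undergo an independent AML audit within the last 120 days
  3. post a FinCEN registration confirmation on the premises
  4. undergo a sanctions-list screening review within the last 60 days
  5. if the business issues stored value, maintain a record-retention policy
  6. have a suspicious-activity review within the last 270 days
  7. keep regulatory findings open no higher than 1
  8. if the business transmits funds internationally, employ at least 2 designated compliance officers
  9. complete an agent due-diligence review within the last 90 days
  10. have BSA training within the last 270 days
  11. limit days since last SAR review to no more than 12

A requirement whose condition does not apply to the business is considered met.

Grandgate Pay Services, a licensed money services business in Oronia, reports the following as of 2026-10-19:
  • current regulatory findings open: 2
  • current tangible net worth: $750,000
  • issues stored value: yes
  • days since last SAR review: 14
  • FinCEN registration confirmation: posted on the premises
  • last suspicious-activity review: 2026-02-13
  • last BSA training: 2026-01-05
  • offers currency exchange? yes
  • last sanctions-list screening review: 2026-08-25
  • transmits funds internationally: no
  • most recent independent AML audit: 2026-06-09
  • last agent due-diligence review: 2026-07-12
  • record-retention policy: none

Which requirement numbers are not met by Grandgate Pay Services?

1. tangible net worth $750,000 < $775,000 → not met
2. condition 'offers currency exchange' holds; independent AML audit 132 days ago vs limit 120 → not met
3. FinCEN registration confirmation present → met
4. sanctions-list screening review 55 days ago vs limit 60 → met
5. condition 'issues stored value' holds; record-retention policy absent → not met
6. suspicious-activity review 248 days ago vs limit 270 → met
7. regulatory findings open 2 > 1 → not met
8. condition 'transmits funds internationally' does not hold → requirement n/a → met
9. agent due-diligence review 99 days ago vs limit 90 → not met
10. BSA training 287 days ago vs limit 270 → not met
11. days since last SAR review 14 > 12 → not met
Not met: 1, 2, 5, 7, 9, 10, 11

1, 2, 5, 7, 9, 10, 11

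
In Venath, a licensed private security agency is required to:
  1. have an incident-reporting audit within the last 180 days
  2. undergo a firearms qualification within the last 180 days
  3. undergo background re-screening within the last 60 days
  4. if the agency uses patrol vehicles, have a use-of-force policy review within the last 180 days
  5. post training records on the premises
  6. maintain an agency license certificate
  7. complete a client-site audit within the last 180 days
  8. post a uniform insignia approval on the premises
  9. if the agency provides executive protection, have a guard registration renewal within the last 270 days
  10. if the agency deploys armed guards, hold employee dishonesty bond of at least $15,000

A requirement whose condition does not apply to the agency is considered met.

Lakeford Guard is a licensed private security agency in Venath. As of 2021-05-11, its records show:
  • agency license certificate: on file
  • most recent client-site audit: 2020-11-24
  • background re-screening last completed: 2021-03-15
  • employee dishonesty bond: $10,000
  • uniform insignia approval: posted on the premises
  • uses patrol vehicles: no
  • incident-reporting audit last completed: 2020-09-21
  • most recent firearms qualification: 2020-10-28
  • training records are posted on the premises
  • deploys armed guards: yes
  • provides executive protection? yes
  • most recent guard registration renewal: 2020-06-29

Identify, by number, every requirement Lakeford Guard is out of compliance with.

1. incident-reporting audit 232 days ago vs limit 180 → not met
2. firearms qualification 195 days ago vs limit 180 → not met
3. background re-screening 57 days ago vs limit 60 → met
4. condition 'uses patrol vehicles' does not hold → requirement n/a → met
5. training records present → met
6. agency license certificate present → met
7. client-site audit 168 days ago vs limit 180 → met
8. uniform insignia approval present → met
9. condition 'provides executive protection' holds; guard registration renewal 316 days ago vs limit 270 → not met
10. condition 'deploys armed guards' holds; employee dishonesty bond $10,000 < $15,000 → not met
Not met: 1, 2, 9, 10

1, 2, 9, 10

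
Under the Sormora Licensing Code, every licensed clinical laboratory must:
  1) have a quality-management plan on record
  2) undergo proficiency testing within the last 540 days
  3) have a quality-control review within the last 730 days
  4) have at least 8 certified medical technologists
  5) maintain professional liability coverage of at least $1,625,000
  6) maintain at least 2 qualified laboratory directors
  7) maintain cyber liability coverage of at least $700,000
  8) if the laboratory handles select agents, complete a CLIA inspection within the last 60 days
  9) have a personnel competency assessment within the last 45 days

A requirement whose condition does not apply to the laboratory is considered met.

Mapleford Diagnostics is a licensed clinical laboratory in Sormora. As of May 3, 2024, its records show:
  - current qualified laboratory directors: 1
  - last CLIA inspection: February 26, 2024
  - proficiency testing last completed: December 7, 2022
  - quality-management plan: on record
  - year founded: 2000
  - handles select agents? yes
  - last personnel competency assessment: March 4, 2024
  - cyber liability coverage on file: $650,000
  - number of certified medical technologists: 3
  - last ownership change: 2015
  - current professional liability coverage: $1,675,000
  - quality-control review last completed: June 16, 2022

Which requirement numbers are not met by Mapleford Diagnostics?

4, 6, 7, 8, 9

1. quality-management plan present → met
2. proficiency testing 513 days ago vs limit 540 → met
3. quality-control review 687 days ago vs limit 730 → met
4. certified medical technologists 3 < 8 → not met
5. professional liability coverage $1,675,000 ≥ $1,625,000 → met
6. qualified laboratory directors 1 < 2 → not met
7. cyber liability coverage $650,000 < $700,000 → not met
8. condition 'handles select agents' holds; CLIA inspection 67 days ago vs limit 60 → not met
9. personnel competency assessment 60 days ago vs limit 45 → not met
Not met: 4, 6, 7, 8, 9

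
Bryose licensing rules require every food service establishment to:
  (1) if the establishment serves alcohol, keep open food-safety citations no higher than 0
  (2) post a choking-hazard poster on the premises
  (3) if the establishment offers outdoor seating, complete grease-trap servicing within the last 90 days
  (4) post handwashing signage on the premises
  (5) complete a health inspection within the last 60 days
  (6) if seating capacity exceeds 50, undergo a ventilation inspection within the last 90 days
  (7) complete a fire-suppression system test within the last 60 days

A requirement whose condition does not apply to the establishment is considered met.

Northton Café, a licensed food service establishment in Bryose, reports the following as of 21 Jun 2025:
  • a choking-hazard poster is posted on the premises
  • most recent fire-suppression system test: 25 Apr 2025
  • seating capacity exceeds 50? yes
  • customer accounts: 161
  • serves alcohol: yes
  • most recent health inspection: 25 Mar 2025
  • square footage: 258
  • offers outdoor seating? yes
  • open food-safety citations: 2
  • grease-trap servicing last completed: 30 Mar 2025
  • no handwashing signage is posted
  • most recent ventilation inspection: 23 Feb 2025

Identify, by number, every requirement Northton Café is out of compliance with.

1, 4, 5, 6

1. condition 'serves alcohol' holds; open food-safety citations 2 > 0 → not met
2. choking-hazard poster present → met
3. condition 'offers outdoor seating' holds; grease-trap servicing 83 days ago vs limit 90 → met
4. handwashing signage absent → not met
5. health inspection 88 days ago vs limit 60 → not met
6. condition 'seating capacity exceeds 50' holds; ventilation inspection 118 days ago vs limit 90 → not met
7. fire-suppression system test 57 days ago vs limit 60 → met
Not met: 1, 4, 5, 6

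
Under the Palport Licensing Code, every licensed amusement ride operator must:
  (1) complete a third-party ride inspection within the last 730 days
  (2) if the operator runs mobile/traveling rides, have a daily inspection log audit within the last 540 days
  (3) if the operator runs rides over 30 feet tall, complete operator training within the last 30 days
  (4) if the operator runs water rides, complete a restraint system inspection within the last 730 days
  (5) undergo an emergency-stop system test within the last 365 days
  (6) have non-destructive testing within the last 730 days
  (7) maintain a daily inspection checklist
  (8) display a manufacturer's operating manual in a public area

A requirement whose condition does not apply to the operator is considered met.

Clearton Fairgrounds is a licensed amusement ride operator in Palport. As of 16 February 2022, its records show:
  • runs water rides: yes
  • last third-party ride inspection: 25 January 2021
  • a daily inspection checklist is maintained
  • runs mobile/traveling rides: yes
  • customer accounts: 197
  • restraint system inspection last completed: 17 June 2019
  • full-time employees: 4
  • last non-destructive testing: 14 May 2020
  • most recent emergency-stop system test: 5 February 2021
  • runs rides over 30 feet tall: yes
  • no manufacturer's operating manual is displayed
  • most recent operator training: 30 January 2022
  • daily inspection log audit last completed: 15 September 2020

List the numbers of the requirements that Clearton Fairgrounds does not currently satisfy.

1. third-party ride inspection 387 days ago vs limit 730 → met
2. condition 'runs mobile/traveling rides' holds; daily inspection log audit 519 days ago vs limit 540 → met
3. condition 'runs rides over 30 feet tall' holds; operator training 17 days ago vs limit 30 → met
4. condition 'runs water rides' holds; restraint system inspection 975 days ago vs limit 730 → not met
5. emergency-stop system test 376 days ago vs limit 365 → not met
6. non-destructive testing 643 days ago vs limit 730 → met
7. daily inspection checklist present → met
8. manufacturer's operating manual absent → not met
Not met: 4, 5, 8

4, 5, 8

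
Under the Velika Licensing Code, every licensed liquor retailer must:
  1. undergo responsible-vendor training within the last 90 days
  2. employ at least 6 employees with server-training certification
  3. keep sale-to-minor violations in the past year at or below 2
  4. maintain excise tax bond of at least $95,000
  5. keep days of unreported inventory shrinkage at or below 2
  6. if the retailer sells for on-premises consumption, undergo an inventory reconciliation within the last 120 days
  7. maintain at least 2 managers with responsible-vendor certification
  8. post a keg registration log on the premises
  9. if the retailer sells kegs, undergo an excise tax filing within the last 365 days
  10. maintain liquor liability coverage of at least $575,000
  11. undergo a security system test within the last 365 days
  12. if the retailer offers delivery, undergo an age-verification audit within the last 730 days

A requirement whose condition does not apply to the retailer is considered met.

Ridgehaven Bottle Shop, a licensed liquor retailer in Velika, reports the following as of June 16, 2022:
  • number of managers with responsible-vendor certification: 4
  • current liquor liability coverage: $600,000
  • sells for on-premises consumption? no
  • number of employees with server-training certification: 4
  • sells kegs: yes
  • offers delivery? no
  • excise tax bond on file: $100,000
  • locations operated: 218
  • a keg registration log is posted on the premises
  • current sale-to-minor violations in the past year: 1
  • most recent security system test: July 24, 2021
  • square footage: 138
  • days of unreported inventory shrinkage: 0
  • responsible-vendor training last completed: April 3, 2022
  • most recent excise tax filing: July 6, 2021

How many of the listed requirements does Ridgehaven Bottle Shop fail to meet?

1. responsible-vendor training 74 days ago vs limit 90 → met
2. employees with server-training certification 4 < 6 → not met
3. sale-to-minor violations in the past year 1 ≤ 2 → met
4. excise tax bond $100,000 ≥ $95,000 → met
5. days of unreported inventory shrinkage 0 ≤ 2 → met
6. condition 'sells for on-premises consumption' does not hold → requirement n/a → met
7. managers with responsible-vendor certification 4 ≥ 2 → met
8. keg registration log present → met
9. condition 'sells kegs' holds; excise tax filing 345 days ago vs limit 365 → met
10. liquor liability coverage $600,000 ≥ $575,000 → met
11. security system test 327 days ago vs limit 365 → met
12. condition 'offers delivery' does not hold → requirement n/a → met
Not met: 1 of 12

1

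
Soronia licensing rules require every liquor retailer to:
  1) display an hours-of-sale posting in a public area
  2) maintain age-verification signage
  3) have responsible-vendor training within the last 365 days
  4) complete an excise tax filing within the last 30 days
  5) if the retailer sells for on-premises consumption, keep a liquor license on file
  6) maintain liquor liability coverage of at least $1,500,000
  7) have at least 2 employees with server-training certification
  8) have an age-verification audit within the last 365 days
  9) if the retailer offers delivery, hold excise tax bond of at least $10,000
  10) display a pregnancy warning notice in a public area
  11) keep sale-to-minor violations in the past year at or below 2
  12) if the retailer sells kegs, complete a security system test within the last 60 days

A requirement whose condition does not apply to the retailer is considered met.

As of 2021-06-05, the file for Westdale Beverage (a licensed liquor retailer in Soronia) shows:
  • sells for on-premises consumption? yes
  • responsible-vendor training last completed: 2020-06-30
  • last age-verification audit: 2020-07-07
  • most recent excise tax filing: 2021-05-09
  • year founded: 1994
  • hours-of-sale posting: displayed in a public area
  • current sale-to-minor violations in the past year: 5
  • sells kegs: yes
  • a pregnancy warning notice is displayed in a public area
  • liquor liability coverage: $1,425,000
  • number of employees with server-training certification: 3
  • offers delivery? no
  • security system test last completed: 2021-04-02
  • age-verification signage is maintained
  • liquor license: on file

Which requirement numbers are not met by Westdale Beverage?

1. hours-of-sale posting present → met
2. age-verification signage present → met
3. responsible-vendor training 340 days ago vs limit 365 → met
4. excise tax filing 27 days ago vs limit 30 → met
5. condition 'sells for on-premises consumption' holds; liquor license present → met
6. liquor liability coverage $1,425,000 < $1,500,000 → not met
7. employees with server-training certification 3 ≥ 2 → met
8. age-verification audit 333 days ago vs limit 365 → met
9. condition 'offers delivery' does not hold → requirement n/a → met
10. pregnancy warning notice present → met
11. sale-to-minor violations in the past year 5 > 2 → not met
12. condition 'sells kegs' holds; security system test 64 days ago vs limit 60 → not met
Not met: 6, 11, 12

6, 11, 12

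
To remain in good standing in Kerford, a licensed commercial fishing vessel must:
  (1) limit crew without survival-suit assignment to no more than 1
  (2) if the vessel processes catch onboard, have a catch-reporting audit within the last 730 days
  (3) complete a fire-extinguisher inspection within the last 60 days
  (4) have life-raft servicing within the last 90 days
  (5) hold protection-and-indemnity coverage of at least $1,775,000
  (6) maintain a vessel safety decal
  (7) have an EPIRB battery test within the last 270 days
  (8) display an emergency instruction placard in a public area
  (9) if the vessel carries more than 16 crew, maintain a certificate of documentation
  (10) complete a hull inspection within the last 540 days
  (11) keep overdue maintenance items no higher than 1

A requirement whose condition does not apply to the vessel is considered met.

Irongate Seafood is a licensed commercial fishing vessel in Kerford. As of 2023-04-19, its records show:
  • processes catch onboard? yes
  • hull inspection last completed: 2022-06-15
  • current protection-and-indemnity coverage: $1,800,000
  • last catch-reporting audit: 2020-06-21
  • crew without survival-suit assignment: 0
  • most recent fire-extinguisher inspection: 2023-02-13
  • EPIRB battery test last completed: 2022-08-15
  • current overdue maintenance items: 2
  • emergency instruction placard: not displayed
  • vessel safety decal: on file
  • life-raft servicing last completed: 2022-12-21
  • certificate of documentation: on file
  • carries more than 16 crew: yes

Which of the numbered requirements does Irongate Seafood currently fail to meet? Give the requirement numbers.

2, 3, 4, 8, 11

1. crew without survival-suit assignment 0 ≤ 1 → met
2. condition 'processes catch onboard' holds; catch-reporting audit 1032 days ago vs limit 730 → not met
3. fire-extinguisher inspection 65 days ago vs limit 60 → not met
4. life-raft servicing 119 days ago vs limit 90 → not met
5. protection-and-indemnity coverage $1,800,000 ≥ $1,775,000 → met
6. vessel safety decal present → met
7. EPIRB battery test 247 days ago vs limit 270 → met
8. emergency instruction placard absent → not met
9. condition 'carries more than 16 crew' holds; certificate of documentation present → met
10. hull inspection 308 days ago vs limit 540 → met
11. overdue maintenance items 2 > 1 → not met
Not met: 2, 3, 4, 8, 11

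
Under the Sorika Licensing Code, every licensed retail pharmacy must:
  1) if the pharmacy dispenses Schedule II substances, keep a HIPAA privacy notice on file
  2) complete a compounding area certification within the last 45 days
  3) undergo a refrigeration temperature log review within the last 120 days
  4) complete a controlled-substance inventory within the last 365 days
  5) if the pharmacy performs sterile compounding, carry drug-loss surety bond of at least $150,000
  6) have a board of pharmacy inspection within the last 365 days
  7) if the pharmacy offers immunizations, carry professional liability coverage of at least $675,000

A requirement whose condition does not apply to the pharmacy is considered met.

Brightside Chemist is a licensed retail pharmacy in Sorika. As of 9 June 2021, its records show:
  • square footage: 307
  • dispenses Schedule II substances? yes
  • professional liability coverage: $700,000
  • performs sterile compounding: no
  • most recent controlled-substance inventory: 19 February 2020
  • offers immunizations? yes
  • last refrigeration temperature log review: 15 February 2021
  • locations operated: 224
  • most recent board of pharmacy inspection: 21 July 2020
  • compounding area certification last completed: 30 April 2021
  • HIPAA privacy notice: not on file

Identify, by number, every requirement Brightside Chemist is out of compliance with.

1. condition 'dispenses Schedule II substances' holds; HIPAA privacy notice absent → not met
2. compounding area certification 40 days ago vs limit 45 → met
3. refrigeration temperature log review 114 days ago vs limit 120 → met
4. controlled-substance inventory 476 days ago vs limit 365 → not met
5. condition 'performs sterile compounding' does not hold → requirement n/a → met
6. board of pharmacy inspection 323 days ago vs limit 365 → met
7. condition 'offers immunizations' holds; professional liability coverage $700,000 ≥ $675,000 → met
Not met: 1, 4

1, 4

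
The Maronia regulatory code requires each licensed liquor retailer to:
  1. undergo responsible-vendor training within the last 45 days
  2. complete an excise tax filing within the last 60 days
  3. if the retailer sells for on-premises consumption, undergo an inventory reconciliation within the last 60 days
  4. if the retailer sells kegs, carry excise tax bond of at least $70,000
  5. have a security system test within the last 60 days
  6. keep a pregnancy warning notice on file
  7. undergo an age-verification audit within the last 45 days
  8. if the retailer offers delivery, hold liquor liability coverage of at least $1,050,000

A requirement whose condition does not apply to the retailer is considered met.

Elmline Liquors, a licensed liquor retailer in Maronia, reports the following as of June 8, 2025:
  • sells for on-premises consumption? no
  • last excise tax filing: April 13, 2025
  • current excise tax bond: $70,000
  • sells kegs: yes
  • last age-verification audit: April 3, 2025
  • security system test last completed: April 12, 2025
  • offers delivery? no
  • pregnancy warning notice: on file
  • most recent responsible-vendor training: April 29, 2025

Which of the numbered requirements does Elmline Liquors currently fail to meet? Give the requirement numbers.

1. responsible-vendor training 40 days ago vs limit 45 → met
2. excise tax filing 56 days ago vs limit 60 → met
3. condition 'sells for on-premises consumption' does not hold → requirement n/a → met
4. condition 'sells kegs' holds; excise tax bond $70,000 ≥ $70,000 → met
5. security system test 57 days ago vs limit 60 → met
6. pregnancy warning notice present → met
7. age-verification audit 66 days ago vs limit 45 → not met
8. condition 'offers delivery' does not hold → requirement n/a → met
Not met: 7

7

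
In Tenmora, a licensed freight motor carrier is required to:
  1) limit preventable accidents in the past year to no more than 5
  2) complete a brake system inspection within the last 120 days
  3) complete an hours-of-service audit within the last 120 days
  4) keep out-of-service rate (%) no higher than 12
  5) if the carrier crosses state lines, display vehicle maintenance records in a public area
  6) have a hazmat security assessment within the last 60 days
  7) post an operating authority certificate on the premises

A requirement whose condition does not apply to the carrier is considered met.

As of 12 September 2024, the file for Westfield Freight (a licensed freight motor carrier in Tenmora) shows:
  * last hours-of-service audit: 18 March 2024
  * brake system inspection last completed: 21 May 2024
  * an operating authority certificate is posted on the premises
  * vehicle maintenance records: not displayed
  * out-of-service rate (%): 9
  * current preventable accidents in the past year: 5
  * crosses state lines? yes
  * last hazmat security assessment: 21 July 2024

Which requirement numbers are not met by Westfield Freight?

3, 5

1. preventable accidents in the past year 5 ≤ 5 → met
2. brake system inspection 114 days ago vs limit 120 → met
3. hours-of-service audit 178 days ago vs limit 120 → not met
4. out-of-service rate (%) 9 ≤ 12 → met
5. condition 'crosses state lines' holds; vehicle maintenance records absent → not met
6. hazmat security assessment 53 days ago vs limit 60 → met
7. operating authority certificate present → met
Not met: 3, 5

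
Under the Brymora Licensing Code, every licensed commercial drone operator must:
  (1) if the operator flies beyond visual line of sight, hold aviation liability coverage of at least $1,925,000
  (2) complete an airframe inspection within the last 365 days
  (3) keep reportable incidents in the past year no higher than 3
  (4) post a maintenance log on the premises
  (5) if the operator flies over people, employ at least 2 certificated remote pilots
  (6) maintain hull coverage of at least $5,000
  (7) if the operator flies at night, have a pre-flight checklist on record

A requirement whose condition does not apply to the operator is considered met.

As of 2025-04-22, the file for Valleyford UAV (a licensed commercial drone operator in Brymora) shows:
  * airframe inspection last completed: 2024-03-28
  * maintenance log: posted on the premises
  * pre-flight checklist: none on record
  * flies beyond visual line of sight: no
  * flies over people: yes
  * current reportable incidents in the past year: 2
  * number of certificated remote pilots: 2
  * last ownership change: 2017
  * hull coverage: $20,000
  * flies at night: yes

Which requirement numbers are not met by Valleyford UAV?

1. condition 'flies beyond visual line of sight' does not hold → requirement n/a → met
2. airframe inspection 390 days ago vs limit 365 → not met
3. reportable incidents in the past year 2 ≤ 3 → met
4. maintenance log present → met
5. condition 'flies over people' holds; certificated remote pilots 2 ≥ 2 → met
6. hull coverage $20,000 ≥ $5,000 → met
7. condition 'flies at night' holds; pre-flight checklist absent → not met
Not met: 2, 7

2, 7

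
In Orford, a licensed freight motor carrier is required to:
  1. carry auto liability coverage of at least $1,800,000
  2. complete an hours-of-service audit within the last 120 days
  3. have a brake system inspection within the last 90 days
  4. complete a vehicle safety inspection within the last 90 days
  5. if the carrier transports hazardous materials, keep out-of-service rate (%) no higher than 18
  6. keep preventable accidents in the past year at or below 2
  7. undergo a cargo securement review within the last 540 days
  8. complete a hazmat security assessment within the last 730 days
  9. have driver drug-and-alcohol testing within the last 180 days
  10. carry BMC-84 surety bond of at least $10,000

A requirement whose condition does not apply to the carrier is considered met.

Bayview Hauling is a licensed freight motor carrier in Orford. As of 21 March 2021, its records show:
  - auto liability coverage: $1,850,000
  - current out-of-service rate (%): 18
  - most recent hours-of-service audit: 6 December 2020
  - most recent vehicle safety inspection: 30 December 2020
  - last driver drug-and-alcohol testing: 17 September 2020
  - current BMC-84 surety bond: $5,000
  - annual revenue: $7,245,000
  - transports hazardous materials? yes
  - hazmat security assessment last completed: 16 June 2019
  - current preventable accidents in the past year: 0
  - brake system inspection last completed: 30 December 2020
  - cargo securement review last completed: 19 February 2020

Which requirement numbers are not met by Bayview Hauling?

9, 10

1. auto liability coverage $1,850,000 ≥ $1,800,000 → met
2. hours-of-service audit 105 days ago vs limit 120 → met
3. brake system inspection 81 days ago vs limit 90 → met
4. vehicle safety inspection 81 days ago vs limit 90 → met
5. condition 'transports hazardous materials' holds; out-of-service rate (%) 18 ≤ 18 → met
6. preventable accidents in the past year 0 ≤ 2 → met
7. cargo securement review 396 days ago vs limit 540 → met
8. hazmat security assessment 644 days ago vs limit 730 → met
9. driver drug-and-alcohol testing 185 days ago vs limit 180 → not met
10. BMC-84 surety bond $5,000 < $10,000 → not met
Not met: 9, 10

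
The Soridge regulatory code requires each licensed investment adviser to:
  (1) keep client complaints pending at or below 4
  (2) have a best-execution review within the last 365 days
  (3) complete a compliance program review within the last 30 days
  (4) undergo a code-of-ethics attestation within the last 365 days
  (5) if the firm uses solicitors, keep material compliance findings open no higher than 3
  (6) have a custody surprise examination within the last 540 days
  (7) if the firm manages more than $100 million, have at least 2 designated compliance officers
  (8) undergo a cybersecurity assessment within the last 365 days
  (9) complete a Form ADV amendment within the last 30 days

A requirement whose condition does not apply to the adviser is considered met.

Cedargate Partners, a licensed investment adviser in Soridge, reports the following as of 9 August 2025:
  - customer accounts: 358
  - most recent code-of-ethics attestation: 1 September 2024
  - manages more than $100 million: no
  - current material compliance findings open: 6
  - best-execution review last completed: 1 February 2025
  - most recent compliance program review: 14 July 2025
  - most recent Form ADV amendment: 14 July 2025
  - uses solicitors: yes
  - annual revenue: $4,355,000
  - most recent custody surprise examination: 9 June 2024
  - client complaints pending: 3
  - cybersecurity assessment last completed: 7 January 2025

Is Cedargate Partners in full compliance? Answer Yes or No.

1. client complaints pending 3 ≤ 4 → met
2. best-execution review 189 days ago vs limit 365 → met
3. compliance program review 26 days ago vs limit 30 → met
4. code-of-ethics attestation 342 days ago vs limit 365 → met
5. condition 'uses solicitors' holds; material compliance findings open 6 > 3 → not met
6. custody surprise examination 426 days ago vs limit 540 → met
7. condition 'manages more than $100 million' does not hold → requirement n/a → met
8. cybersecurity assessment 214 days ago vs limit 365 → met
9. Form ADV amendment 26 days ago vs limit 30 → met
Not met: 5

No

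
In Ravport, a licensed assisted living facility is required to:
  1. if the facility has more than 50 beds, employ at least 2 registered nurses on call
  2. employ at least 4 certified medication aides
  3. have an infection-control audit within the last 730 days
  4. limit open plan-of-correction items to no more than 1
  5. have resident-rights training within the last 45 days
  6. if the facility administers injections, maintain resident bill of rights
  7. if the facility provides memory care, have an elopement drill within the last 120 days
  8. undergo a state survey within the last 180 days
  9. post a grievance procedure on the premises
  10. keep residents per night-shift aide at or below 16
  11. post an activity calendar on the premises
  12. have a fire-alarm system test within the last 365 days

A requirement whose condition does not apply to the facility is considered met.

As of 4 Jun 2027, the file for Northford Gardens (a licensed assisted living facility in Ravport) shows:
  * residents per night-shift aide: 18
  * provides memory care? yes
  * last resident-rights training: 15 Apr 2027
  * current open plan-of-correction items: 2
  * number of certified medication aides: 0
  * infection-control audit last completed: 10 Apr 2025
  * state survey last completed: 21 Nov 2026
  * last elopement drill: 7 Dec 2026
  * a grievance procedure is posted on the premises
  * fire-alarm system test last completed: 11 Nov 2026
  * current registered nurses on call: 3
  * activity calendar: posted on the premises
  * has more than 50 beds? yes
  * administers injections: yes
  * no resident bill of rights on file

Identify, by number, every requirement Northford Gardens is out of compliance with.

1. condition 'has more than 50 beds' holds; registered nurses on call 3 ≥ 2 → met
2. certified medication aides 0 < 4 → not met
3. infection-control audit 785 days ago vs limit 730 → not met
4. open plan-of-correction items 2 > 1 → not met
5. resident-rights training 50 days ago vs limit 45 → not met
6. condition 'administers injections' holds; resident bill of rights absent → not met
7. condition 'provides memory care' holds; elopement drill 179 days ago vs limit 120 → not met
8. state survey 195 days ago vs limit 180 → not met
9. grievance procedure present → met
10. residents per night-shift aide 18 > 16 → not met
11. activity calendar present → met
12. fire-alarm system test 205 days ago vs limit 365 → met
Not met: 2, 3, 4, 5, 6, 7, 8, 10

2, 3, 4, 5, 6, 7, 8, 10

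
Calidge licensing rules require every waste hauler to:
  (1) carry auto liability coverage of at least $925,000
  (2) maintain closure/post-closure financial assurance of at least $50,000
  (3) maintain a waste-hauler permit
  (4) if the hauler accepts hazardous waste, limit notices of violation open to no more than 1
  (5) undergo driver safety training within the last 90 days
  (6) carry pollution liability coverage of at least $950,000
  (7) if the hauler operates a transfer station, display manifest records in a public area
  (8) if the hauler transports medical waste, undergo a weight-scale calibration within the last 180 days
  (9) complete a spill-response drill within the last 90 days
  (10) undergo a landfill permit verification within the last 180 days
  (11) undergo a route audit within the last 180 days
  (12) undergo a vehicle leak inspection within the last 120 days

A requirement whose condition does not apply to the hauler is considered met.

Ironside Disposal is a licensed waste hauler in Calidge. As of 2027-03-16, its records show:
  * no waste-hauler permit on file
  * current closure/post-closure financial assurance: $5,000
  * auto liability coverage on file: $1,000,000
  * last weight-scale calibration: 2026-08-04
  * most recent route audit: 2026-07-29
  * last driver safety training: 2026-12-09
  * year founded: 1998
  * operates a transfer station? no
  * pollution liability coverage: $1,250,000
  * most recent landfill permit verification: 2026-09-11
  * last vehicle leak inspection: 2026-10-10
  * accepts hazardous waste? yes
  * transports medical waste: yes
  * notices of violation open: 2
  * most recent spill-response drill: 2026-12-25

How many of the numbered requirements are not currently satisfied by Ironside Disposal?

1. auto liability coverage $1,000,000 ≥ $925,000 → met
2. closure/post-closure financial assurance $5,000 < $50,000 → not met
3. waste-hauler permit absent → not met
4. condition 'accepts hazardous waste' holds; notices of violation open 2 > 1 → not met
5. driver safety training 97 days ago vs limit 90 → not met
6. pollution liability coverage $1,250,000 ≥ $950,000 → met
7. condition 'operates a transfer station' does not hold → requirement n/a → met
8. condition 'transports medical waste' holds; weight-scale calibration 224 days ago vs limit 180 → not met
9. spill-response drill 81 days ago vs limit 90 → met
10. landfill permit verification 186 days ago vs limit 180 → not met
11. route audit 230 days ago vs limit 180 → not met
12. vehicle leak inspection 157 days ago vs limit 120 → not met
Not met: 8 of 12

8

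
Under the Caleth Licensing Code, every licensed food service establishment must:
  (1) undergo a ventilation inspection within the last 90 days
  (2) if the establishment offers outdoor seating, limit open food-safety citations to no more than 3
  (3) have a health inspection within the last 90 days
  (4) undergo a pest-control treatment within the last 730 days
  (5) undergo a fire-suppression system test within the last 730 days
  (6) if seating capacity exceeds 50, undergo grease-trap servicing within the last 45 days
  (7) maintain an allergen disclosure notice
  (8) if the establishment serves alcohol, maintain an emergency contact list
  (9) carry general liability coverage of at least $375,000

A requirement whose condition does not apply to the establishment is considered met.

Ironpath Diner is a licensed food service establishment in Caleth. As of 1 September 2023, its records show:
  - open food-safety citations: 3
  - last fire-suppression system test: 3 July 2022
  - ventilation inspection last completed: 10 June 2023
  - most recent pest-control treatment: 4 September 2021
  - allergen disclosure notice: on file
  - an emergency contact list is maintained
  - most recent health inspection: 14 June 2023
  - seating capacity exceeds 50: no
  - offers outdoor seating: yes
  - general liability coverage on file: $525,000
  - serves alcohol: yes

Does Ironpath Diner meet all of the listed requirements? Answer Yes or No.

1. ventilation inspection 83 days ago vs limit 90 → met
2. condition 'offers outdoor seating' holds; open food-safety citations 3 ≤ 3 → met
3. health inspection 79 days ago vs limit 90 → met
4. pest-control treatment 727 days ago vs limit 730 → met
5. fire-suppression system test 425 days ago vs limit 730 → met
6. condition 'seating capacity exceeds 50' does not hold → requirement n/a → met
7. allergen disclosure notice present → met
8. condition 'serves alcohol' holds; emergency contact list present → met
9. general liability coverage $525,000 ≥ $375,000 → met
All met.

Yes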